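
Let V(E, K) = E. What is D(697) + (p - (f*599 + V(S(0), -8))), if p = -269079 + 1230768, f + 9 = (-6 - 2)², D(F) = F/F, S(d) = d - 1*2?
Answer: 928747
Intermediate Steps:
S(d) = -2 + d (S(d) = d - 2 = -2 + d)
D(F) = 1
f = 55 (f = -9 + (-6 - 2)² = -9 + (-8)² = -9 + 64 = 55)
p = 961689
D(697) + (p - (f*599 + V(S(0), -8))) = 1 + (961689 - (55*599 + (-2 + 0))) = 1 + (961689 - (32945 - 2)) = 1 + (961689 - 1*32943) = 1 + (961689 - 32943) = 1 + 928746 = 928747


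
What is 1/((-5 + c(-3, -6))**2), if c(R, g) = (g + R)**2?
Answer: 1/5776 ≈ 0.00017313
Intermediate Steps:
c(R, g) = (R + g)**2
1/((-5 + c(-3, -6))**2) = 1/((-5 + (-3 - 6)**2)**2) = 1/((-5 + (-9)**2)**2) = 1/((-5 + 81)**2) = 1/(76**2) = 1/5776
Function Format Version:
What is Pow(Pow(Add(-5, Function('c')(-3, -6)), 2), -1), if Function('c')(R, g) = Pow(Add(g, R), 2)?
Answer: Rational(1, 5776) ≈ 0.00017313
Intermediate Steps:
Function('c')(R, g) = Pow(Add(R, g), 2)
Pow(Pow(Add(-5, Function('c')(-3, -6)), 2), -1) = Pow(Pow(Add(-5, Pow(Add(-3, -6), 2)), 2), -1) = Pow(Pow(Add(-5, Pow(-9, 2)), 2), -1) = Pow(Pow(Add(-5, 81), 2), -1) = Pow(Pow(76, 2), -1) = Pow(5776, -1) = Rational(1, 5776)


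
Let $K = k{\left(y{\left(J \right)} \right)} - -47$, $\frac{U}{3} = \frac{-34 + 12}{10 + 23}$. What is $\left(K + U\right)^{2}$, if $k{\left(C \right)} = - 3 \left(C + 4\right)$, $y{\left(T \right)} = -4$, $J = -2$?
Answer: $2025$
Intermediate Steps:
$k{\left(C \right)} = -12 - 3 C$ ($k{\left(C \right)} = - 3 \left(4 + C\right) = -12 - 3 C$)
$U = -2$ ($U = 3 \frac{-34 + 12}{10 + 23} = 3 \left(- \frac{22}{33}\right) = 3 \left(\left(-22\right) \frac{1}{33}\right) = 3 \left(- \frac{2}{3}\right) = -2$)
$K = 47$ ($K = \left(-12 - -12\right) - -47 = \left(-12 + 12\right) + 47 = 0 + 47 = 47$)
$\left(K + U\right)^{2} = \left(47 - 2\right)^{2} = 45^{2} = 2025$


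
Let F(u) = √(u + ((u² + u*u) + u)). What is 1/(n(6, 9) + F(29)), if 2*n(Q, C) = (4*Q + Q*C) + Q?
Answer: 7/4 - √435/12 ≈ 0.011946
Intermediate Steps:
n(Q, C) = 5*Q/2 + C*Q/2 (n(Q, C) = ((4*Q + Q*C) + Q)/2 = ((4*Q + C*Q) + Q)/2 = (5*Q + C*Q)/2 = 5*Q/2 + C*Q/2)
F(u) = √(2*u + 2*u²) (F(u) = √(u + ((u² + u²) + u)) = √(u + (2*u² + u)) = √(u + (u + 2*u²)) = √(2*u + 2*u²))
1/(n(6, 9) + F(29)) = 1/((½)*6*(5 + 9) + √2*√(29*(1 + 29))) = 1/((½)*6*14 + √2*√(29*30)) = 1/(42 + √2*√870) = 1/(42 + 2*√435)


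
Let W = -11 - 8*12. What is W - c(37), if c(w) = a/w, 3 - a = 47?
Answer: -3915/37 ≈ -105.81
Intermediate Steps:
a = -44 (a = 3 - 1*47 = 3 - 47 = -44)
W = -107 (W = -11 - 96 = -107)
c(w) = -44/w
W - c(37) = -107 - (-44)/37 = -107 - 1*(-44/37) = -107 + 44/37 = -3915/37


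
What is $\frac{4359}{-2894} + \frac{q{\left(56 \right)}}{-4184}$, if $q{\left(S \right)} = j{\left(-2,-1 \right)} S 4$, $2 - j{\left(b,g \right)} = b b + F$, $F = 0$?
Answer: $- \frac{2117693}{1513562} \approx -1.3991$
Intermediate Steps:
$j{\left(b,g \right)} = 2 - b^{2}$ ($j{\left(b,g \right)} = 2 - \left(b b + 0\right) = 2 - \left(b^{2} + 0\right) = 2 - b^{2}$)
$q{\left(S \right)} = - 8 S$ ($q{\left(S \right)} = \left(2 - \left(-2\right)^{2}\right) S 4 = \left(2 - 4\right) S 4 = - 2 S 4 = - 8 S$)
$\frac{4359}{-2894} + \frac{q{\left(56 \right)}}{-4184} = \frac{4359}{-2894} + \frac{\left(-8\right) 56}{-4184} = 4359 \left(- \frac{1}{2894}\right) - - \frac{56}{523} = - \frac{4359}{2894} + \frac{56}{523} = - \frac{2117693}{1513562}$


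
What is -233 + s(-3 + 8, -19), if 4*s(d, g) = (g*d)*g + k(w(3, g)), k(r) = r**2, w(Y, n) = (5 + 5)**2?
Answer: 10873/4 ≈ 2718.3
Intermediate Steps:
w(Y, n) = 100 (w(Y, n) = 10**2 = 100)
s(d, g) = 2500 + d*g**2/4 (s(d, g) = ((g*d)*g + 100**2)/4 = ((d*g)*g + 10000)/4 = (d*g**2 + 10000)/4 = (10000 + d*g**2)/4 = 2500 + d*g**2/4)
-233 + s(-3 + 8, -19) = -233 + (2500 + (1/4)*(-3 + 8)*(-19)**2) = -233 + (2500 + (1/4)*5*361) = -233 + (2500 + 1805/4) = -233 + 11805/4 = 10873/4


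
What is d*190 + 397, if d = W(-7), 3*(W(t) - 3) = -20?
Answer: -899/3 ≈ -299.67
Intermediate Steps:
W(t) = -11/3 (W(t) = 3 + (1/3)*(-20) = 3 - 20/3 = -11/3)
d = -11/3 ≈ -3.6667
d*190 + 397 = -11/3*190 + 397 = -2090/3 + 397 = -899/3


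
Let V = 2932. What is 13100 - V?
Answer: 10168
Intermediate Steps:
13100 - V = 13100 - 1*2932 = 13100 - 2932 = 10168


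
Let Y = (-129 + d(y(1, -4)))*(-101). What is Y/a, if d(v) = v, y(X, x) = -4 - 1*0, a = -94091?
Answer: -13433/94091 ≈ -0.14277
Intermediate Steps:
y(X, x) = -4 (y(X, x) = -4 + 0 = -4)
Y = 13433 (Y = (-129 - 4)*(-101) = -133*(-101) = 13433)
Y/a = 13433/(-94091) = 13433*(-1/94091) = -13433/94091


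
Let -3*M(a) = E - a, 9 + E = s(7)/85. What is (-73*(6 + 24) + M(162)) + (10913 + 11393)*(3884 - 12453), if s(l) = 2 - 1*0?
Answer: -48741272987/255 ≈ -1.9114e+8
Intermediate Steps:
s(l) = 2 (s(l) = 2 + 0 = 2)
E = -763/85 (E = -9 + 2/85 = -763/85 ≈ -8.9765)
M(a) = 763/255 + a/3 (M(a) = -(-763/85 - a)/3 = 763/255 + a/3)
(-73*(6 + 24) + M(162)) + (10913 + 11393)*(3884 - 12453) = (-73*(6 + 24) + (763/255 + (⅓)*162)) + (10913 + 11393)*(3884 - 12453) = (-73*30 + (763/255 + 54)) + 22306*(-8569) = (-2190 + 14533/255) - 191140114 = -543917/255 - 191140114 = -48741272987/255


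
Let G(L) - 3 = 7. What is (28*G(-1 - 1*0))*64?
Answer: 17920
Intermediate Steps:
G(L) = 10 (G(L) = 3 + 7 = 10)
(28*G(-1 - 1*0))*64 = (28*10)*64 = 280*64 = 17920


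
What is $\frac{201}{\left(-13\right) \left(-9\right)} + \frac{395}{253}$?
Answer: $\frac{32356}{9867} \approx 3.2792$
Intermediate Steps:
$\frac{201}{\left(-13\right) \left(-9\right)} + \frac{395}{253} = \frac{201}{117} + 395 \cdot \frac{1}{253} = 201 \cdot \frac{1}{117} + \frac{395}{253} = \frac{67}{39} + \frac{395}{253} = \frac{32356}{9867}$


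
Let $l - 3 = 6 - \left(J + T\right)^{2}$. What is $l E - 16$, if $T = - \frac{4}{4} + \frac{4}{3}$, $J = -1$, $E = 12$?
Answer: $\frac{260}{3} \approx 86.667$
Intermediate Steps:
$T = \frac{1}{3}$ ($T = \left(-4\right) \frac{1}{4} + 4 \cdot \frac{1}{3} = -1 + \frac{4}{3} = \frac{1}{3} \approx 0.33333$)
$l = \frac{77}{9}$ ($l = 3 + \left(6 - \left(-1 + \frac{1}{3}\right)^{2}\right) = 3 + \left(6 - \left(- \frac{2}{3}\right)^{2}\right) = 3 + \left(6 - \frac{4}{9}\right) = 3 + \frac{50}{9} = \frac{77}{9} \approx 8.5556$)
$l E - 16 = \frac{77}{9} \cdot 12 - 16 = \frac{308}{3} - 16 = \frac{260}{3}$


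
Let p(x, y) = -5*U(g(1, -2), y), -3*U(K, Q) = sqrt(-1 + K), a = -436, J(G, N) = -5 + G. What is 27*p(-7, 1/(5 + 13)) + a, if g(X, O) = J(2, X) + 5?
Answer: -391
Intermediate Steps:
g(X, O) = 2 (g(X, O) = (-5 + 2) + 5 = -3 + 5 = 2)
U(K, Q) = -sqrt(-1 + K)/3
p(x, y) = 5/3 (p(x, y) = -(-5)*sqrt(-1 + 2)/3 = -(-5)*sqrt(1)/3 = -(-5)/3 = -5*(-1/3) = 5/3)
27*p(-7, 1/(5 + 13)) + a = 27*(5/3) - 436 = 45 - 436 = -391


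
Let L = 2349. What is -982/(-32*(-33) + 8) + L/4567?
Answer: -992729/2429644 ≈ -0.40859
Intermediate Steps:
-982/(-32*(-33) + 8) + L/4567 = -982/(-32*(-33) + 8) + 2349/4567 = -982/(1056 + 8) + 2349*(1/4567) = -982/1064 + 2349/4567 = -982*1/1064 + 2349/4567 = -491/532 + 2349/4567 = -992729/2429644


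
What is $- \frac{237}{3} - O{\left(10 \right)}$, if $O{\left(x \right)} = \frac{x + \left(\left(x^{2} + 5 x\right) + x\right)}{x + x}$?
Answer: $- \frac{175}{2} \approx -87.5$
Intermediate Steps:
$O{\left(x \right)} = \frac{x^{2} + 7 x}{2 x}$ ($O{\left(x \right)} = \frac{x + \left(x^{2} + 6 x\right)}{2 x} = \left(x^{2} + 7 x\right) \frac{1}{2 x} = \frac{x^{2} + 7 x}{2 x}$)
$- \frac{237}{3} - O{\left(10 \right)} = - \frac{237}{3} - \left(\frac{7}{2} + \frac{1}{2} \cdot 10\right) = \left(-237\right) \frac{1}{3} - \left(\frac{7}{2} + 5\right) = -79 - \frac{17}{2} = - \frac{175}{2}$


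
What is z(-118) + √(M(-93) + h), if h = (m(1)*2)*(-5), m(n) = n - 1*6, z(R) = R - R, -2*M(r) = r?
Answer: √386/2 ≈ 9.8234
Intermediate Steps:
M(r) = -r/2
z(R) = 0
m(n) = -6 + n (m(n) = n - 6 = -6 + n)
h = 50 (h = ((-6 + 1)*2)*(-5) = -5*2*(-5) = -10*(-5) = 50)
z(-118) + √(M(-93) + h) = 0 + √(-½*(-93) + 50) = 0 + √(93/2 + 50) = 0 + √(193/2) = 0 + √386/2 = √386/2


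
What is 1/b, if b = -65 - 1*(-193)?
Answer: 1/128 ≈ 0.0078125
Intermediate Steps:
b = 128 (b = -65 + 193 = 128)
1/b = 1/128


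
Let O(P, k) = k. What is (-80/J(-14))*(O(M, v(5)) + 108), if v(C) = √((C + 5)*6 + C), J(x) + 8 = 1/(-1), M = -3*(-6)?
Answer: 960 + 80*√65/9 ≈ 1031.7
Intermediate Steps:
M = 18
J(x) = -9 (J(x) = -8 + 1/(-1) = -8 - 1 = -9)
v(C) = √(30 + 7*C) (v(C) = √((5 + C)*6 + C) = √((30 + 6*C) + C) = √(30 + 7*C))
(-80/J(-14))*(O(M, v(5)) + 108) = (-80/(-9))*(√(30 + 7*5) + 108) = (-80*(-⅑))*(√(30 + 35) + 108) = 80*(√65 + 108)/9 = 80*(108 + √65)/9 = 960 + 80*√65/9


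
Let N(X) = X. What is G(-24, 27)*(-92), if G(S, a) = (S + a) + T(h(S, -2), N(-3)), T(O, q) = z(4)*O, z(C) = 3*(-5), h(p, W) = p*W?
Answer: 65964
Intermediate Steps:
h(p, W) = W*p
z(C) = -15
T(O, q) = -15*O
G(S, a) = a + 31*S (G(S, a) = (S + a) - (-30)*S = (S + a) + 30*S = a + 31*S)
G(-24, 27)*(-92) = (27 + 31*(-24))*(-92) = (27 - 744)*(-92) = -717*(-92) = 65964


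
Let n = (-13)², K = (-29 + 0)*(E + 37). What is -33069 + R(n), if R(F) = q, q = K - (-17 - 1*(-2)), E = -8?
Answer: -33895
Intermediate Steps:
K = -841 (K = (-29 + 0)*(-8 + 37) = -29*29 = -841)
n = 169
q = -826 (q = -841 - (-17 - 1*(-2)) = -841 - (-17 + 2) = -841 - 1*(-15) = -841 + 15 = -826)
R(F) = -826
-33069 + R(n) = -33069 - 826 = -33895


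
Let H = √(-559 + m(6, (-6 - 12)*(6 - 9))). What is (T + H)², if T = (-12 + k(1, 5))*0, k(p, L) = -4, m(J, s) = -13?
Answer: -572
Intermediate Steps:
T = 0 (T = (-12 - 4)*0 = -16*0 = 0)
H = 2*I*√143 (H = √(-559 - 13) = √(-572) = 2*I*√143 ≈ 23.917*I)
(T + H)² = (0 + 2*I*√143)² = (2*I*√143)² = -572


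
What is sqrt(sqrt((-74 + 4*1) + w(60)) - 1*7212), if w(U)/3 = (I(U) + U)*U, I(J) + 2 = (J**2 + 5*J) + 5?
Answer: sqrt(-7212 + sqrt(713270)) ≈ 79.796*I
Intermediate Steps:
I(J) = 3 + J**2 + 5*J (I(J) = -2 + ((J**2 + 5*J) + 5) = -2 + (5 + J**2 + 5*J) = 3 + J**2 + 5*J)
w(U) = 3*U*(3 + U**2 + 6*U) (w(U) = 3*(((3 + U**2 + 5*U) + U)*U) = 3*((3 + U**2 + 6*U)*U) = 3*(U*(3 + U**2 + 6*U)) = 3*U*(3 + U**2 + 6*U))
sqrt(sqrt((-74 + 4*1) + w(60)) - 1*7212) = sqrt(sqrt((-74 + 4*1) + 3*60*(3 + 60**2 + 6*60)) - 1*7212) = sqrt(sqrt((-74 + 4) + 3*60*(3 + 3600 + 360)) - 7212) = sqrt(sqrt(-70 + 3*60*3963) - 7212) = sqrt(sqrt(-70 + 713340) - 7212) = sqrt(sqrt(713270) - 7212) = sqrt(-7212 + sqrt(713270))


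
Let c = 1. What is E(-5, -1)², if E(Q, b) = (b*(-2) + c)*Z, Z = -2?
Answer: 36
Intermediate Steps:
E(Q, b) = -2 + 4*b (E(Q, b) = (b*(-2) + 1)*(-2) = (-2*b + 1)*(-2) = (1 - 2*b)*(-2) = -2 + 4*b)
E(-5, -1)² = (-2 + 4*(-1))² = (-2 - 4)² = (-6)² = 36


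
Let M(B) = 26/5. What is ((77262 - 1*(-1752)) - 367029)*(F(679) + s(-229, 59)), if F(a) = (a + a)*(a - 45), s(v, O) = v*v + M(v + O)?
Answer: -263078142873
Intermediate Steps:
M(B) = 26/5 (M(B) = 26*(⅕) = 26/5)
s(v, O) = 26/5 + v² (s(v, O) = v*v + 26/5 = v² + 26/5 = 26/5 + v²)
F(a) = 2*a*(-45 + a) (F(a) = (2*a)*(-45 + a) = 2*a*(-45 + a))
((77262 - 1*(-1752)) - 367029)*(F(679) + s(-229, 59)) = ((77262 - 1*(-1752)) - 367029)*(2*679*(-45 + 679) + (26/5 + (-229)²)) = ((77262 + 1752) - 367029)*(2*679*634 + (26/5 + 52441)) = (79014 - 367029)*(860972 + 262231/5) = -288015*4567091/5 = -263078142873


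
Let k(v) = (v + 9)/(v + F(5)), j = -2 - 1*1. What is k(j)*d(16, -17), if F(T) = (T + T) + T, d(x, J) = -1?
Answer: -½ ≈ -0.50000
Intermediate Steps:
F(T) = 3*T (F(T) = 2*T + T = 3*T)
j = -3 (j = -2 - 1 = -3)
k(v) = (9 + v)/(15 + v) (k(v) = (v + 9)/(v + 3*5) = (9 + v)/(v + 15) = (9 + v)/(15 + v))
k(j)*d(16, -17) = ((9 - 3)/(15 - 3))*(-1) = (6/12)*(-1) = ((1/12)*6)*(-1) = (½)*(-1) = -½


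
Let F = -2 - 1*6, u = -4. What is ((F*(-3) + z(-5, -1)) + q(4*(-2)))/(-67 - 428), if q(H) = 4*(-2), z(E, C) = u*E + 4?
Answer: -8/99 ≈ -0.080808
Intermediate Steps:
z(E, C) = 4 - 4*E (z(E, C) = -4*E + 4 = 4 - 4*E)
F = -8 (F = -2 - 6 = -8)
q(H) = -8
((F*(-3) + z(-5, -1)) + q(4*(-2)))/(-67 - 428) = ((-8*(-3) + (4 - 4*(-5))) - 8)/(-67 - 428) = ((24 + (4 + 20)) - 8)/(-495) = ((24 + 24) - 8)*(-1/495) = (48 - 8)*(-1/495) = 40*(-1/495) = -8/99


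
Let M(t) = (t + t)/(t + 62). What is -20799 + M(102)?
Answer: -852708/41 ≈ -20798.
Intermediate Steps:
M(t) = 2*t/(62 + t) (M(t) = (2*t)/(62 + t) = 2*t/(62 + t))
-20799 + M(102) = -20799 + 2*102/(62 + 102) = -20799 + 2*102/164 = -20799 + 2*102*(1/164) = -20799 + 51/41 = -852708/41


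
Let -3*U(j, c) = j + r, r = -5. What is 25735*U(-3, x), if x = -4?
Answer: 205880/3 ≈ 68627.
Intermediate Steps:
U(j, c) = 5/3 - j/3 (U(j, c) = -(j - 5)/3 = -(-5 + j)/3 = 5/3 - j/3)
25735*U(-3, x) = 25735*(5/3 - 1/3*(-3)) = 25735*(5/3 + 1) = 25735*(8/3) = 205880/3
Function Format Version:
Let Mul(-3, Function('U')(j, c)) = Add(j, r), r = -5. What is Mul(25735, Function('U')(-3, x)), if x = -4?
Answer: Rational(205880, 3) ≈ 68627.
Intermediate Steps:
Function('U')(j, c) = Add(Rational(5, 3), Mul(Rational(-1, 3), j)) (Function('U')(j, c) = Mul(Rational(-1, 3), Add(j, -5)) = Mul(Rational(-1, 3), Add(-5, j)) = Add(Rational(5, 3), Mul(Rational(-1, 3), j)))
Mul(25735, Function('U')(-3, x)) = Mul(25735, Add(Rational(5, 3), Mul(Rational(-1, 3), -3))) = Mul(25735, Add(Rational(5, 3), 1)) = Mul(25735, Rational(8, 3)) = Rational(205880, 3)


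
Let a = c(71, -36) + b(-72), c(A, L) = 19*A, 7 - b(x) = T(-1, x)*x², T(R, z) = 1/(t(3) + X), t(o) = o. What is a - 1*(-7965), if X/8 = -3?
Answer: 66975/7 ≈ 9567.9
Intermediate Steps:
X = -24 (X = 8*(-3) = -24)
T(R, z) = -1/21 (T(R, z) = 1/(3 - 24) = 1/(-21) = -1/21)
b(x) = 7 + x²/21 (b(x) = 7 - (-1)*x²/21 = 7 + x²/21)
a = 11220/7 (a = 19*71 + (7 + (1/21)*(-72)²) = 1349 + (7 + (1/21)*5184) = 1349 + (7 + 1728/7) = 1349 + 1777/7 = 11220/7 ≈ 1602.9)
a - 1*(-7965) = 11220/7 - 1*(-7965) = 11220/7 + 7965 = 66975/7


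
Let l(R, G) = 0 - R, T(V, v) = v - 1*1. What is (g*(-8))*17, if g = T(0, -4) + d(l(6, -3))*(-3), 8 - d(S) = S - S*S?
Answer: 21080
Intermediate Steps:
T(V, v) = -1 + v (T(V, v) = v - 1 = -1 + v)
l(R, G) = -R
d(S) = 8 + S**2 - S (d(S) = 8 - (S - S*S) = 8 - (S - S**2) = 8 + (S**2 - S) = 8 + S**2 - S)
g = -155 (g = (-1 - 4) + (8 + (-1*6)**2 - (-1)*6)*(-3) = -5 + (8 + (-6)**2 - 1*(-6))*(-3) = -5 + (8 + 36 + 6)*(-3) = -5 + 50*(-3) = -5 - 150 = -155)
(g*(-8))*17 = -155*(-8)*17 = 1240*17 = 21080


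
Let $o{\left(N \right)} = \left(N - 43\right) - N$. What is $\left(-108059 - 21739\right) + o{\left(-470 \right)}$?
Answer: $-129841$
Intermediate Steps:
$o{\left(N \right)} = -43$ ($o{\left(N \right)} = \left(N - 43\right) - N = \left(-43 + N\right) - N = -43$)
$\left(-108059 - 21739\right) + o{\left(-470 \right)} = \left(-108059 - 21739\right) - 43 = -129798 - 43 = -129841$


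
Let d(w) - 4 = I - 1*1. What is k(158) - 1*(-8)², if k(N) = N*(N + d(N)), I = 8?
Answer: 26638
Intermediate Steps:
d(w) = 11 (d(w) = 4 + (8 - 1*1) = 4 + (8 - 1) = 4 + 7 = 11)
k(N) = N*(11 + N) (k(N) = N*(N + 11) = N*(11 + N))
k(158) - 1*(-8)² = 158*(11 + 158) - 1*(-8)² = 158*169 - 1*64 = 26702 - 64 = 26638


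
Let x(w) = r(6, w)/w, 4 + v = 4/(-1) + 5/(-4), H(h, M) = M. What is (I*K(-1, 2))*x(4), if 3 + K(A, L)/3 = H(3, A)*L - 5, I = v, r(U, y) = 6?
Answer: 1665/4 ≈ 416.25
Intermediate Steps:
v = -37/4 (v = -4 + (4/(-1) + 5/(-4)) = -4 + (4*(-1) + 5*(-1/4)) = -4 + (-4 - 5/4) = -4 - 21/4 = -37/4 ≈ -9.2500)
I = -37/4 ≈ -9.2500
x(w) = 6/w
K(A, L) = -24 + 3*A*L (K(A, L) = -9 + 3*(A*L - 5) = -9 + 3*(-5 + A*L) = -9 + (-15 + 3*A*L) = -24 + 3*A*L)
(I*K(-1, 2))*x(4) = (-37*(-24 + 3*(-1)*2)/4)*(6/4) = (-37*(-24 - 6)/4)*(6*(1/4)) = -37/4*(-30)*(3/2) = (555/2)*(3/2) = 1665/4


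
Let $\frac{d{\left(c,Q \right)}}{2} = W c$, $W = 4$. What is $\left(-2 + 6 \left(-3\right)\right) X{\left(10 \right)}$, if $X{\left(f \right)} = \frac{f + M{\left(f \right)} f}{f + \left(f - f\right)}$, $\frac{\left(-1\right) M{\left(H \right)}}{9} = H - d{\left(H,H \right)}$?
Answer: $-12620$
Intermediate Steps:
$d{\left(c,Q \right)} = 8 c$ ($d{\left(c,Q \right)} = 2 \cdot 4 c = 8 c$)
$M{\left(H \right)} = 63 H$ ($M{\left(H \right)} = - 9 \left(H - 8 H\right) = - 9 \left(- 7 H\right) = 63 H$)
$X{\left(f \right)} = \frac{f + 63 f^{2}}{f}$ ($X{\left(f \right)} = \frac{f + 63 f f}{f + \left(f - f\right)} = \frac{f + 63 f^{2}}{f + 0} = \frac{f + 63 f^{2}}{f}$)
$\left(-2 + 6 \left(-3\right)\right) X{\left(10 \right)} = \left(-2 + 6 \left(-3\right)\right) \left(1 + 63 \cdot 10\right) = \left(-2 - 18\right) \left(1 + 630\right) = \left(-20\right) 631 = -12620$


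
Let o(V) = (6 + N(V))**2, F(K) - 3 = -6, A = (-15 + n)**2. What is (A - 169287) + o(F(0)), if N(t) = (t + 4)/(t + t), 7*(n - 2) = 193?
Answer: -298187699/1764 ≈ -1.6904e+5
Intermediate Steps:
n = 207/7 (n = 2 + (1/7)*193 = 2 + 193/7 = 207/7 ≈ 29.571)
A = 10404/49 (A = (-15 + 207/7)**2 = (102/7)**2 = 10404/49 ≈ 212.33)
F(K) = -3 (F(K) = 3 - 6 = -3)
N(t) = (4 + t)/(2*t) (N(t) = (4 + t)/((2*t)) = (4 + t)*(1/(2*t)) = (4 + t)/(2*t))
o(V) = (6 + (4 + V)/(2*V))**2
(A - 169287) + o(F(0)) = (10404/49 - 169287) + (1/4)*(4 + 13*(-3))**2/(-3)**2 = -8284659/49 + (1/4)*(1/9)*(4 - 39)**2 = -8284659/49 + (1/4)*(1/9)*(-35)**2 = -8284659/49 + (1/4)*(1/9)*1225 = -8284659/49 + 1225/36 = -298187699/1764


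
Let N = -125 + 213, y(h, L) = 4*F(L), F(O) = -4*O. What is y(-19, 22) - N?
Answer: -440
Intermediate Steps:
y(h, L) = -16*L (y(h, L) = 4*(-4*L) = -16*L)
N = 88
y(-19, 22) - N = -16*22 - 1*88 = -352 - 88 = -440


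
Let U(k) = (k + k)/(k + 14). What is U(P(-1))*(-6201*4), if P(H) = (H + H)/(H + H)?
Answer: -16536/5 ≈ -3307.2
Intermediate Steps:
P(H) = 1 (P(H) = (2*H)/((2*H)) = (2*H)*(1/(2*H)) = 1)
U(k) = 2*k/(14 + k) (U(k) = (2*k)/(14 + k) = 2*k/(14 + k))
U(P(-1))*(-6201*4) = (2*1/(14 + 1))*(-6201*4) = (2*1/15)*(-24804) = (2*1*(1/15))*(-24804) = (2/15)*(-24804) = -16536/5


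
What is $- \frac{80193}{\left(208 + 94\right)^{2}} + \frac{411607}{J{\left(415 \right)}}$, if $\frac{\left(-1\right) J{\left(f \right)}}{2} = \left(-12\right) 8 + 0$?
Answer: $\frac{9381201943}{4377792} \approx 2142.9$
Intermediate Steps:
$J{\left(f \right)} = 192$ ($J{\left(f \right)} = - 2 \left(\left(-12\right) 8 + 0\right) = - 2 \left(-96 + 0\right) = \left(-2\right) \left(-96\right) = 192$)
$- \frac{80193}{\left(208 + 94\right)^{2}} + \frac{411607}{J{\left(415 \right)}} = - \frac{80193}{\left(208 + 94\right)^{2}} + \frac{411607}{192} = - \frac{80193}{302^{2}} + 411607 \cdot \frac{1}{192} = - \frac{80193}{91204} + \frac{411607}{192} = \frac{9381201943}{4377792}$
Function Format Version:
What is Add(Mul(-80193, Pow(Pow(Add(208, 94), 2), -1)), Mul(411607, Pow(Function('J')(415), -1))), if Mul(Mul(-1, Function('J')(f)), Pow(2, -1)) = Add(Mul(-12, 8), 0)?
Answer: Rational(9381201943, 4377792) ≈ 2142.9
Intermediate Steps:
Function('J')(f) = 192 (Function('J')(f) = Mul(-2, Add(Mul(-12, 8), 0)) = Mul(-2, Add(-96, 0)) = Mul(-2, -96) = 192)
Add(Mul(-80193, Pow(Pow(Add(208, 94), 2), -1)), Mul(411607, Pow(Function('J')(415), -1))) = Add(Mul(-80193, Pow(Pow(Add(208, 94), 2), -1)), Mul(411607, Pow(192, -1))) = Add(Mul(-80193, Pow(Pow(302, 2), -1)), Mul(411607, Rational(1, 192))) = Add(Mul(-80193, Pow(91204, -1)), Rational(411607, 192)) = Add(Mul(-80193, Rational(1, 91204)), Rational(411607, 192)) = Add(Rational(-80193, 91204), Rational(411607, 192)) = Rational(9381201943, 4377792)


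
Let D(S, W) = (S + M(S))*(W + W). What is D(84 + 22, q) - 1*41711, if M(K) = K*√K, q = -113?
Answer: -65667 - 23956*√106 ≈ -3.1231e+5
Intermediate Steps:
M(K) = K^(3/2)
D(S, W) = 2*W*(S + S^(3/2)) (D(S, W) = (S + S^(3/2))*(W + W) = (S + S^(3/2))*(2*W) = 2*W*(S + S^(3/2)))
D(84 + 22, q) - 1*41711 = 2*(-113)*((84 + 22) + (84 + 22)^(3/2)) - 1*41711 = 2*(-113)*(106 + 106^(3/2)) - 41711 = 2*(-113)*(106 + 106*√106) - 41711 = (-23956 - 23956*√106) - 41711 = -65667 - 23956*√106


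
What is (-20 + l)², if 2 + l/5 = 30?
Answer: 14400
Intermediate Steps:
l = 140 (l = -10 + 5*30 = -10 + 150 = 140)
(-20 + l)² = (-20 + 140)² = 120² = 14400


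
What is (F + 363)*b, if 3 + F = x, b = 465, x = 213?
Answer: 266445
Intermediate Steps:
F = 210 (F = -3 + 213 = 210)
(F + 363)*b = (210 + 363)*465 = 573*465 = 266445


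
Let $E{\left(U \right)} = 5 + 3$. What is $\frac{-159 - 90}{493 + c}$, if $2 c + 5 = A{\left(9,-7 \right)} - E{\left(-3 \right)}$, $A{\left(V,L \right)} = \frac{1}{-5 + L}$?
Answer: $- \frac{5976}{11675} \approx -0.51186$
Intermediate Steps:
$E{\left(U \right)} = 8$
$c = - \frac{157}{24}$ ($c = - \frac{5}{2} + \frac{\frac{1}{-5 - 7} - 8}{2} = - \frac{5}{2} + \frac{\frac{1}{-12} - 8}{2} = - \frac{5}{2} + \frac{- \frac{1}{12} - 8}{2} = - \frac{5}{2} + \frac{1}{2} \left(- \frac{97}{12}\right) = - \frac{5}{2} - \frac{97}{24} = - \frac{157}{24} \approx -6.5417$)
$\frac{-159 - 90}{493 + c} = \frac{-159 - 90}{493 - \frac{157}{24}} = - \frac{249}{\frac{11675}{24}} = \left(-249\right) \frac{24}{11675} = - \frac{5976}{11675}$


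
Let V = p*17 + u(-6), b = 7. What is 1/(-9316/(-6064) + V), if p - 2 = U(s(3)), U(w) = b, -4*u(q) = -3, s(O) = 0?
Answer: 758/117707 ≈ 0.0064397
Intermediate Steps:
u(q) = 3/4 (u(q) = -1/4*(-3) = 3/4)
U(w) = 7
p = 9 (p = 2 + 7 = 9)
V = 615/4 (V = 9*17 + 3/4 = 153 + 3/4 = 615/4 ≈ 153.75)
1/(-9316/(-6064) + V) = 1/(-9316/(-6064) + 615/4) = 1/(-9316*(-1/6064) + 615/4) = 1/(2329/1516 + 615/4) = 1/(117707/758) = 758/117707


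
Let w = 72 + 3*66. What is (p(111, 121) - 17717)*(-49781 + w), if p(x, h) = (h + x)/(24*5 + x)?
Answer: 2631409985/3 ≈ 8.7714e+8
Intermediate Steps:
p(x, h) = (h + x)/(120 + x)
w = 270 (w = 72 + 198 = 270)
(p(111, 121) - 17717)*(-49781 + w) = ((121 + 111)/(120 + 111) - 17717)*(-49781 + 270) = (232/231 - 17717)*(-49511) = -4092395/231*(-49511) = 2631409985/3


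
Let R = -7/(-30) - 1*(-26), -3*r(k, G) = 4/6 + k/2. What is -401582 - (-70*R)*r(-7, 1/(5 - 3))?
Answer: -21591775/54 ≈ -3.9985e+5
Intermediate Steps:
r(k, G) = -2/9 - k/6 (r(k, G) = -(4/6 + k/2)/3 = -(4*(1/6) + k*(1/2))/3 = -(2/3 + k/2)/3 = -2/9 - k/6)
R = 787/30 (R = -7*(-1/30) + 26 = 7/30 + 26 = 787/30 ≈ 26.233)
-401582 - (-70*R)*r(-7, 1/(5 - 3)) = -401582 - (-70*787/30)*(-2/9 - 1/6*(-7)) = -401582 - (-5509)*(-2/9 + 7/6)/3 = -401582 - (-5509)*17/(3*18) = -401582 - 1*(-93653/54) = -401582 + 93653/54 = -21591775/54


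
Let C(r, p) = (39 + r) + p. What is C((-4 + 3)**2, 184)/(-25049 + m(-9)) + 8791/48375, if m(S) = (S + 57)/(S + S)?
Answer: 125635921/727124625 ≈ 0.17278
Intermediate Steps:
m(S) = (57 + S)/(2*S) (m(S) = (57 + S)/((2*S)) = (57 + S)*(1/(2*S)) = (57 + S)/(2*S))
C(r, p) = 39 + p + r
C((-4 + 3)**2, 184)/(-25049 + m(-9)) + 8791/48375 = (39 + 184 + (-4 + 3)**2)/(-25049 + (1/2)*(57 - 9)/(-9)) + 8791/48375 = (39 + 184 + (-1)**2)/(-25049 + (1/2)*(-1/9)*48) + 8791*(1/48375) = (39 + 184 + 1)/(-25049 - 8/3) + 8791/48375 = 224/(-75155/3) + 8791/48375 = 224*(-3/75155) + 8791/48375 = -672/75155 + 8791/48375 = 125635921/727124625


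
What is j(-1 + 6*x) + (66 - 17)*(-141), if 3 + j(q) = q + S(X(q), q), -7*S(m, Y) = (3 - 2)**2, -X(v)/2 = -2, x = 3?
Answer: -48266/7 ≈ -6895.1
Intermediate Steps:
X(v) = 4 (X(v) = -2*(-2) = 4)
S(m, Y) = -1/7 (S(m, Y) = -(3 - 2)**2/7 = -1/7*1**2 = -1/7*1 = -1/7)
j(q) = -22/7 + q (j(q) = -3 + (q - 1/7) = -3 + (-1/7 + q) = -22/7 + q)
j(-1 + 6*x) + (66 - 17)*(-141) = (-22/7 + (-1 + 6*3)) + (66 - 17)*(-141) = (-22/7 + (-1 + 18)) + 49*(-141) = (-22/7 + 17) - 6909 = 97/7 - 6909 = -48266/7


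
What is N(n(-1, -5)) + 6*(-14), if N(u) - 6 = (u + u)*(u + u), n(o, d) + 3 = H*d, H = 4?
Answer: 2038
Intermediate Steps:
n(o, d) = -3 + 4*d
N(u) = 6 + 4*u**2 (N(u) = 6 + (u + u)*(u + u) = 6 + (2*u)*(2*u) = 6 + 4*u**2)
N(n(-1, -5)) + 6*(-14) = (6 + 4*(-3 + 4*(-5))**2) + 6*(-14) = (6 + 4*(-3 - 20)**2) - 84 = (6 + 4*(-23)**2) - 84 = (6 + 4*529) - 84 = (6 + 2116) - 84 = 2122 - 84 = 2038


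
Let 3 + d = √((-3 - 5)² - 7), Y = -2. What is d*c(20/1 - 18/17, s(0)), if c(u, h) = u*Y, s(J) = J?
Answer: 1932/17 - 644*√57/17 ≈ -172.36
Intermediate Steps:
c(u, h) = -2*u (c(u, h) = u*(-2) = -2*u)
d = -3 + √57 (d = -3 + √((-3 - 5)² - 7) = -3 + √((-8)² - 7) = -3 + √(64 - 7) = -3 + √57 ≈ 4.5498)
d*c(20/1 - 18/17, s(0)) = (-3 + √57)*(-2*(20/1 - 18/17)) = (-3 + √57)*(-2*(20*1 - 18*1/17)) = (-3 + √57)*(-2*(20 - 18/17)) = (-3 + √57)*(-2*322/17) = (-3 + √57)*(-644/17) = 1932/17 - 644*√57/17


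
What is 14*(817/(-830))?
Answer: -5719/415 ≈ -13.781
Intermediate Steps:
14*(817/(-830)) = 14*(817*(-1/830)) = 14*(-817/830) = -5719/415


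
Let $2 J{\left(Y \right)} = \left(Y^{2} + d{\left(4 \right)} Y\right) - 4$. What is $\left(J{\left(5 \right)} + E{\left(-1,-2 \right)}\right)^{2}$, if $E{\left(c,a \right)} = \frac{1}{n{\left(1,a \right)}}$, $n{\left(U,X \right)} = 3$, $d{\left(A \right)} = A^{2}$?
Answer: $\frac{93025}{36} \approx 2584.0$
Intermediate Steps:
$J{\left(Y \right)} = -2 + \frac{Y^{2}}{2} + 8 Y$ ($J{\left(Y \right)} = \frac{\left(Y^{2} + 4^{2} Y\right) - 4}{2} = \frac{\left(Y^{2} + 16 Y\right) - 4}{2} = \frac{-4 + Y^{2} + 16 Y}{2} = -2 + \frac{Y^{2}}{2} + 8 Y$)
$E{\left(c,a \right)} = \frac{1}{3}$
$\left(J{\left(5 \right)} + E{\left(-1,-2 \right)}\right)^{2} = \left(\left(-2 + \frac{5^{2}}{2} + 8 \cdot 5\right) + \frac{1}{3}\right)^{2} = \left(\left(-2 + \frac{1}{2} \cdot 25 + 40\right) + \frac{1}{3}\right)^{2} = \left(\left(-2 + \frac{25}{2} + 40\right) + \frac{1}{3}\right)^{2} = \left(\frac{101}{2} + \frac{1}{3}\right)^{2} = \left(\frac{305}{6}\right)^{2} = \frac{93025}{36}$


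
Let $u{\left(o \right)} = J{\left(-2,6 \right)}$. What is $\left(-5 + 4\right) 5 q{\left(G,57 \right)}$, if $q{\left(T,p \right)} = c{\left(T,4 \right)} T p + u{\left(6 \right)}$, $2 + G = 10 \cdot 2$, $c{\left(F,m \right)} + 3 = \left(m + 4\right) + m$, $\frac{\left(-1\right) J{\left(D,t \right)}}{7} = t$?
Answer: $-45960$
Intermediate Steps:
$J{\left(D,t \right)} = - 7 t$
$u{\left(o \right)} = -42$ ($u{\left(o \right)} = \left(-7\right) 6 = -42$)
$c{\left(F,m \right)} = 1 + 2 m$ ($c{\left(F,m \right)} = -3 + \left(\left(m + 4\right) + m\right) = -3 + \left(\left(4 + m\right) + m\right) = -3 + \left(4 + 2 m\right) = 1 + 2 m$)
$G = 18$ ($G = -2 + 10 \cdot 2 = -2 + 20 = 18$)
$q{\left(T,p \right)} = -42 + 9 T p$ ($q{\left(T,p \right)} = \left(1 + 2 \cdot 4\right) T p - 42 = \left(1 + 8\right) T p - 42 = 9 T p - 42 = -42 + 9 T p$)
$\left(-5 + 4\right) 5 q{\left(G,57 \right)} = \left(-5 + 4\right) 5 \left(-42 + 9 \cdot 18 \cdot 57\right) = \left(-1\right) 5 \left(-42 + 9234\right) = \left(-5\right) 9192 = -45960$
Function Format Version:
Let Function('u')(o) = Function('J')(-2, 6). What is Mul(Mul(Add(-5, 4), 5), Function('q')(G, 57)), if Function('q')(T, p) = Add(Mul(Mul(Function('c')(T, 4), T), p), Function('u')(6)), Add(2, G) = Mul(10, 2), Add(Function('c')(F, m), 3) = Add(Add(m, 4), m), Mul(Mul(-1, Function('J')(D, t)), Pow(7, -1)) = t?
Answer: -45960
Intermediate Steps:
Function('J')(D, t) = Mul(-7, t)
Function('u')(o) = -42 (Function('u')(o) = Mul(-7, 6) = -42)
Function('c')(F, m) = Add(1, Mul(2, m)) (Function('c')(F, m) = Add(-3, Add(Add(m, 4), m)) = Add(-3, Add(Add(4, m), m)) = Add(-3, Add(4, Mul(2, m))) = Add(1, Mul(2, m)))
G = 18 (G = Add(-2, Mul(10, 2)) = Add(-2, 20) = 18)
Function('q')(T, p) = Add(-42, Mul(9, T, p)) (Function('q')(T, p) = Add(Mul(Mul(Add(1, Mul(2, 4)), T), p), -42) = Add(Mul(Mul(Add(1, 8), T), p), -42) = Add(Mul(Mul(9, T), p), -42) = Add(Mul(9, T, p), -42) = Add(-42, Mul(9, T, p)))
Mul(Mul(Add(-5, 4), 5), Function('q')(G, 57)) = Mul(Mul(Add(-5, 4), 5), Add(-42, Mul(9, 18, 57))) = Mul(Mul(-1, 5), Add(-42, 9234)) = Mul(-5, 9192) = -45960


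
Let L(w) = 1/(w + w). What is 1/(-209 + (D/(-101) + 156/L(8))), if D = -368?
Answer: 101/231355 ≈ 0.00043656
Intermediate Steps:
L(w) = 1/(2*w)
1/(-209 + (D/(-101) + 156/L(8))) = 1/(-209 + (-368/(-101) + 156/(((1/2)/8)))) = 1/(-209 + (-368*(-1/101) + 156/(((1/2)*(1/8))))) = 1/(-209 + (368/101 + 156/(1/16))) = 1/(-209 + (368/101 + 156*16)) = 1/(-209 + (368/101 + 2496)) = 1/(-209 + 252464/101) = 1/(231355/101) = 101/231355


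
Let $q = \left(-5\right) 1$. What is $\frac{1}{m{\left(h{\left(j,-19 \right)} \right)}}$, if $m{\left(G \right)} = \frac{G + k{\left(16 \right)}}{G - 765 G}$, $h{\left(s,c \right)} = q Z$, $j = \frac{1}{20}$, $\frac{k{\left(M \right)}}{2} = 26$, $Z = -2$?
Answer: $- \frac{3820}{31} \approx -123.23$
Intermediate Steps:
$q = -5$
$k{\left(M \right)} = 52$ ($k{\left(M \right)} = 2 \cdot 26 = 52$)
$j = \frac{1}{20} \approx 0.05$
$h{\left(s,c \right)} = 10$ ($h{\left(s,c \right)} = \left(-5\right) \left(-2\right) = 10$)
$m{\left(G \right)} = - \frac{52 + G}{764 G}$ ($m{\left(G \right)} = \frac{G + 52}{G - 765 G} = \frac{52 + G}{\left(-764\right) G} = \left(52 + G\right) \left(- \frac{1}{764 G}\right) = - \frac{52 + G}{764 G}$)
$\frac{1}{m{\left(h{\left(j,-19 \right)} \right)}} = \frac{1}{\frac{1}{764} \cdot \frac{1}{10} \left(-52 - 10\right)} = \frac{1}{\frac{1}{764} \cdot \frac{1}{10} \left(-62\right)} = \frac{1}{- \frac{31}{3820}} = - \frac{3820}{31}$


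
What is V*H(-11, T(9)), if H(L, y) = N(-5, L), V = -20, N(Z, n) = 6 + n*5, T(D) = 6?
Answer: 980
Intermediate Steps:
N(Z, n) = 6 + 5*n
H(L, y) = 6 + 5*L
V*H(-11, T(9)) = -20*(6 + 5*(-11)) = -20*(6 - 55) = -20*(-49) = 980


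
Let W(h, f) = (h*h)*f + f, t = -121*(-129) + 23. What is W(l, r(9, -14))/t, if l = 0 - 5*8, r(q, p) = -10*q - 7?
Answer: -155297/15632 ≈ -9.9346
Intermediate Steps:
r(q, p) = -7 - 10*q
l = -40 (l = 0 - 40 = -40)
t = 15632 (t = 15609 + 23 = 15632)
W(h, f) = f + f*h**2 (W(h, f) = h**2*f + f = f*h**2 + f = f + f*h**2)
W(l, r(9, -14))/t = ((-7 - 10*9)*(1 + (-40)**2))/15632 = ((-7 - 90)*(1 + 1600))*(1/15632) = -97*1601*(1/15632) = -155297*1/15632 = -155297/15632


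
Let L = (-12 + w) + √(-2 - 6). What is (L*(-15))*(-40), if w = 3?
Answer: -5400 + 1200*I*√2 ≈ -5400.0 + 1697.1*I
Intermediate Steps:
L = -9 + 2*I*√2 (L = (-12 + 3) + √(-2 - 6) = -9 + √(-8) = -9 + 2*I*√2 ≈ -9.0 + 2.8284*I)
(L*(-15))*(-40) = ((-9 + 2*I*√2)*(-15))*(-40) = (135 - 30*I*√2)*(-40) = -5400 + 1200*I*√2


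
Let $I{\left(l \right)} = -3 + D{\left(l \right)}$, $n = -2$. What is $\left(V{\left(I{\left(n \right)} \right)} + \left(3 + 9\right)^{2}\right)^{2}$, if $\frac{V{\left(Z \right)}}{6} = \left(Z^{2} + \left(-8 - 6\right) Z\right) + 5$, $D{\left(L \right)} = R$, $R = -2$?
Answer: $553536$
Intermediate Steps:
$D{\left(L \right)} = -2$
$I{\left(l \right)} = -5$ ($I{\left(l \right)} = -3 - 2 = -5$)
$V{\left(Z \right)} = 30 - 84 Z + 6 Z^{2}$ ($V{\left(Z \right)} = 6 \left(\left(Z^{2} + \left(-8 - 6\right) Z\right) + 5\right) = 6 \left(\left(Z^{2} - 14 Z\right) + 5\right) = 6 \left(5 + Z^{2} - 14 Z\right) = 30 - 84 Z + 6 Z^{2}$)
$\left(V{\left(I{\left(n \right)} \right)} + \left(3 + 9\right)^{2}\right)^{2} = \left(\left(30 - -420 + 6 \left(-5\right)^{2}\right) + \left(3 + 9\right)^{2}\right)^{2} = \left(\left(30 + 420 + 6 \cdot 25\right) + 12^{2}\right)^{2} = \left(\left(30 + 420 + 150\right) + 144\right)^{2} = \left(600 + 144\right)^{2} = 744^{2} = 553536$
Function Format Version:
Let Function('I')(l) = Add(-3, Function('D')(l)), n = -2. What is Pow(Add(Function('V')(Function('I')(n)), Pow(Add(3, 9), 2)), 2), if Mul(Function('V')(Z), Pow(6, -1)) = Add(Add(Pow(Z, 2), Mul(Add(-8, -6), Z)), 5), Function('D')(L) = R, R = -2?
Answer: 553536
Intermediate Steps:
Function('D')(L) = -2
Function('I')(l) = -5 (Function('I')(l) = Add(-3, -2) = -5)
Function('V')(Z) = Add(30, Mul(-84, Z), Mul(6, Pow(Z, 2))) (Function('V')(Z) = Mul(6, Add(Add(Pow(Z, 2), Mul(Add(-8, -6), Z)), 5)) = Mul(6, Add(Add(Pow(Z, 2), Mul(-14, Z)), 5)) = Mul(6, Add(5, Pow(Z, 2), Mul(-14, Z))) = Add(30, Mul(-84, Z), Mul(6, Pow(Z, 2))))
Pow(Add(Function('V')(Function('I')(n)), Pow(Add(3, 9), 2)), 2) = Pow(Add(Add(30, Mul(-84, -5), Mul(6, Pow(-5, 2))), Pow(Add(3, 9), 2)), 2) = Pow(Add(Add(30, 420, Mul(6, 25)), Pow(12, 2)), 2) = Pow(Add(Add(30, 420, 150), 144), 2) = Pow(Add(600, 144), 2) = Pow(744, 2) = 553536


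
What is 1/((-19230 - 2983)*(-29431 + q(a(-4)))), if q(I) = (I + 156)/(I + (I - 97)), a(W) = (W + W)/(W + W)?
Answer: 95/62109813726 ≈ 1.5295e-9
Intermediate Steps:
a(W) = 1 (a(W) = (2*W)/((2*W)) = (2*W)*(1/(2*W)) = 1)
q(I) = (156 + I)/(-97 + 2*I) (q(I) = (156 + I)/(I + (-97 + I)) = (156 + I)/(-97 + 2*I))
1/((-19230 - 2983)*(-29431 + q(a(-4)))) = 1/((-19230 - 2983)*(-29431 + (156 + 1)/(-97 + 2*1))) = 1/(-22213*(-29431 + 157/(-97 + 2))) = 1/(-22213*(-29431 + 157/(-95))) = 1/(-22213*(-29431 - 1/95*157)) = 1/(-22213*(-29431 - 157/95)) = 1/(-22213*(-2796102/95)) = 1/(62109813726/95) = 95/62109813726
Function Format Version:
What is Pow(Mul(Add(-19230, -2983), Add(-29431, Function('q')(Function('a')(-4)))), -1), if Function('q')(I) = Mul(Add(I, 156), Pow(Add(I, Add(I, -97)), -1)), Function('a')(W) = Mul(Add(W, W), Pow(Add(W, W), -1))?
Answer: Rational(95, 62109813726) ≈ 1.5295e-9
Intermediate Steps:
Function('a')(W) = 1 (Function('a')(W) = Mul(Mul(2, W), Pow(Mul(2, W), -1)) = Mul(Mul(2, W), Mul(Rational(1, 2), Pow(W, -1))) = 1)
Function('q')(I) = Mul(Pow(Add(-97, Mul(2, I)), -1), Add(156, I)) (Function('q')(I) = Mul(Add(156, I), Pow(Add(I, Add(-97, I)), -1)) = Mul(Add(156, I), Pow(Add(-97, Mul(2, I)), -1)) = Mul(Pow(Add(-97, Mul(2, I)), -1), Add(156, I)))
Pow(Mul(Add(-19230, -2983), Add(-29431, Function('q')(Function('a')(-4)))), -1) = Pow(Mul(Add(-19230, -2983), Add(-29431, Mul(Pow(Add(-97, Mul(2, 1)), -1), Add(156, 1)))), -1) = Pow(Mul(-22213, Add(-29431, Mul(Pow(Add(-97, 2), -1), 157))), -1) = Pow(Mul(-22213, Add(-29431, Mul(Pow(-95, -1), 157))), -1) = Pow(Mul(-22213, Add(-29431, Mul(Rational(-1, 95), 157))), -1) = Pow(Mul(-22213, Add(-29431, Rational(-157, 95))), -1) = Pow(Mul(-22213, Rational(-2796102, 95)), -1) = Pow(Rational(62109813726, 95), -1) = Rational(95, 62109813726)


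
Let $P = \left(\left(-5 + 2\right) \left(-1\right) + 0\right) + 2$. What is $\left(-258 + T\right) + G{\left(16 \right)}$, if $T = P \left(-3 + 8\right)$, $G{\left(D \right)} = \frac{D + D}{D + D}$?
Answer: $-232$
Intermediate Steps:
$G{\left(D \right)} = 1$ ($G{\left(D \right)} = \frac{2 D}{2 D} = 2 D \frac{1}{2 D} = 1$)
$P = 5$ ($P = \left(\left(-3\right) \left(-1\right) + 0\right) + 2 = \left(3 + 0\right) + 2 = 3 + 2 = 5$)
$T = 25$ ($T = 5 \left(-3 + 8\right) = 5 \cdot 5 = 25$)
$\left(-258 + T\right) + G{\left(16 \right)} = \left(-258 + 25\right) + 1 = -233 + 1 = -232$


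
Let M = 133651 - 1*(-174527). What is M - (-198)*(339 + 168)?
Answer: 408564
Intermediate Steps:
M = 308178 (M = 133651 + 174527 = 308178)
M - (-198)*(339 + 168) = 308178 - (-198)*(339 + 168) = 308178 - (-198)*507 = 308178 - 1*(-100386) = 308178 + 100386 = 408564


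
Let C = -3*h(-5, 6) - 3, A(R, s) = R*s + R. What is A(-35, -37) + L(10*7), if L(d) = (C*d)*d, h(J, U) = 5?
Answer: -86940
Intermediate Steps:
A(R, s) = R + R*s
C = -18 (C = -3*5 - 3 = -15 - 3 = -18)
L(d) = -18*d**2 (L(d) = (-18*d)*d = -18*d**2)
A(-35, -37) + L(10*7) = -35*(1 - 37) - 18*(10*7)**2 = -35*(-36) - 18*70**2 = 1260 - 18*4900 = 1260 - 88200 = -86940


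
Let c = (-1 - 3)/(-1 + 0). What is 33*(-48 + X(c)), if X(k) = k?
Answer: -1452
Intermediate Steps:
c = 4 (c = -4/(-1) = -4*(-1) = 4)
33*(-48 + X(c)) = 33*(-48 + 4) = 33*(-44) = -1452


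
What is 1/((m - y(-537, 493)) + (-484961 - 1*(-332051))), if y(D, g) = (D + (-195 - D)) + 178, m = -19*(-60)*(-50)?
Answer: -1/209893 ≈ -4.7643e-6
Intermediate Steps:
m = -57000 (m = 1140*(-50) = -57000)
y(D, g) = -17 (y(D, g) = -195 + 178 = -17)
1/((m - y(-537, 493)) + (-484961 - 1*(-332051))) = 1/((-57000 - 1*(-17)) + (-484961 - 1*(-332051))) = 1/((-57000 + 17) + (-484961 + 332051)) = 1/(-56983 - 152910) = 1/(-209893) = -1/209893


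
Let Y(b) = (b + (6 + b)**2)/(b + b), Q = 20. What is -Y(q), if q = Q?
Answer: -87/5 ≈ -17.400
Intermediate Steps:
q = 20
Y(b) = (b + (6 + b)**2)/(2*b) (Y(b) = (b + (6 + b)**2)/((2*b)) = (b + (6 + b)**2)*(1/(2*b)) = (b + (6 + b)**2)/(2*b))
-Y(q) = -(20 + (6 + 20)**2)/(2*20) = -(20 + 26**2)/(2*20) = -(20 + 676)/(2*20) = -696/(2*20) = -1*87/5 = -87/5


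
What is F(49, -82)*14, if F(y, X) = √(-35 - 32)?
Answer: 14*I*√67 ≈ 114.59*I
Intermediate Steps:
F(y, X) = I*√67 (F(y, X) = √(-67) = I*√67)
F(49, -82)*14 = (I*√67)*14 = 14*I*√67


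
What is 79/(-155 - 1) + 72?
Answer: 11153/156 ≈ 71.494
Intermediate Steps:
79/(-155 - 1) + 72 = 79/(-156) + 72 = -1/156*79 + 72 = -79/156 + 72 = 11153/156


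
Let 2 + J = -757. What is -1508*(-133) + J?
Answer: 199805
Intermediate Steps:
J = -759 (J = -2 - 757 = -759)
-1508*(-133) + J = -1508*(-133) - 759 = 200564 - 759 = 199805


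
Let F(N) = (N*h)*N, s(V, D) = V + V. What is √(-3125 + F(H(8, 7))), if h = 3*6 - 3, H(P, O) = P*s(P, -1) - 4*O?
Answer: 25*√235 ≈ 383.24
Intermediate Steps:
s(V, D) = 2*V
H(P, O) = -4*O + 2*P² (H(P, O) = P*(2*P) - 4*O = 2*P² - 4*O = -4*O + 2*P²)
h = 15 (h = 18 - 3 = 15)
F(N) = 15*N² (F(N) = (N*15)*N = (15*N)*N = 15*N²)
√(-3125 + F(H(8, 7))) = √(-3125 + 15*(-4*7 + 2*8²)²) = √(-3125 + 15*(-28 + 2*64)²) = √(-3125 + 15*(-28 + 128)²) = √(-3125 + 15*100²) = √(-3125 + 15*10000) = √(-3125 + 150000) = √146875 = 25*√235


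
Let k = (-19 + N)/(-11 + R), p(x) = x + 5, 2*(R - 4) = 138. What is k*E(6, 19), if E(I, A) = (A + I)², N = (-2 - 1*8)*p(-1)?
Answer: -36875/62 ≈ -594.76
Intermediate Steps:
R = 73 (R = 4 + (½)*138 = 4 + 69 = 73)
p(x) = 5 + x
N = -40 (N = (-2 - 1*8)*(5 - 1) = (-2 - 8)*4 = -10*4 = -40)
k = -59/62 (k = (-19 - 40)/(-11 + 73) = -59/62 ≈ -0.95161)
k*E(6, 19) = -59*(19 + 6)²/62 = -59/62*25² = -59/62*625 = -36875/62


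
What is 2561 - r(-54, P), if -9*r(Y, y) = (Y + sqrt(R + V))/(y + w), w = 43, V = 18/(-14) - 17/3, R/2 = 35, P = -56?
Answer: 33299/13 - 2*sqrt(6951)/2457 ≈ 2561.4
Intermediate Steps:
R = 70 (R = 2*35 = 70)
V = -146/21 (V = 18*(-1/14) - 17*1/3 = -9/7 - 17/3 = -146/21 ≈ -6.9524)
r(Y, y) = -(Y + 2*sqrt(6951)/21)/(9*(43 + y)) (r(Y, y) = -(Y + sqrt(70 - 146/21))/(9*(y + 43)) = -(Y + sqrt(1324/21))/(9*(43 + y)) = -(Y + 2*sqrt(6951)/21)/(9*(43 + y)))
2561 - r(-54, P) = 2561 - (-21*(-54) - 2*sqrt(6951))/(189*(43 - 56)) = 2561 - (1134 - 2*sqrt(6951))/(189*(-13)) = 2561 - (-1)*(1134 - 2*sqrt(6951))/(189*13) = 2561 - (-6/13 + 2*sqrt(6951)/2457) = 2561 + (6/13 - 2*sqrt(6951)/2457) = 33299/13 - 2*sqrt(6951)/2457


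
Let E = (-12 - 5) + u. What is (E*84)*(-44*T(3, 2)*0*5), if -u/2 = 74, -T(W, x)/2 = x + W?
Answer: 0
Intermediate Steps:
T(W, x) = -2*W - 2*x (T(W, x) = -2*(x + W) = -2*(W + x) = -2*W - 2*x)
u = -148 (u = -2*74 = -148)
E = -165 (E = (-12 - 5) - 148 = -17 - 148 = -165)
(E*84)*(-44*T(3, 2)*0*5) = (-165*84)*(-44*(-2*3 - 2*2)*0*5) = -(-609840)*((-6 - 4)*0)*5 = -(-609840)*-10*0*5 = -(-609840)*0*5 = -(-609840)*0 = -13860*0 = 0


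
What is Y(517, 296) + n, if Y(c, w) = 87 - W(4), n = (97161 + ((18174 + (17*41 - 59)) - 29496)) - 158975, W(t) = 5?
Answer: -72416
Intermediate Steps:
n = -72498 (n = (97161 + ((18174 + (697 - 59)) - 29496)) - 158975 = (97161 + ((18174 + 638) - 29496)) - 158975 = (97161 + (18812 - 29496)) - 158975 = (97161 - 10684) - 158975 = 86477 - 158975 = -72498)
Y(c, w) = 82 (Y(c, w) = 87 - 1*5 = 87 - 5 = 82)
Y(517, 296) + n = 82 - 72498 = -72416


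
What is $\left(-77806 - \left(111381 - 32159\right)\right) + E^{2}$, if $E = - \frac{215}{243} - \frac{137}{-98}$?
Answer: $- \frac{89051465203847}{567106596} \approx -1.5703 \cdot 10^{5}$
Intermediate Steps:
$E = \frac{12221}{23814}$ ($E = \left(-215\right) \frac{1}{243} - - \frac{137}{98} = - \frac{215}{243} + \frac{137}{98} = \frac{12221}{23814} \approx 0.51319$)
$\left(-77806 - \left(111381 - 32159\right)\right) + E^{2} = \left(-77806 - \left(111381 - 32159\right)\right) + \left(\frac{12221}{23814}\right)^{2} = \left(-77806 - 79222\right) + \frac{149352841}{567106596} = -157028 + \frac{149352841}{567106596} = - \frac{89051465203847}{567106596}$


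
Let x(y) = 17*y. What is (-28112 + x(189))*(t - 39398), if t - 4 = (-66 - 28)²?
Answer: 760863642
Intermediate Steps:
t = 8840 (t = 4 + (-66 - 28)² = 4 + (-94)² = 4 + 8836 = 8840)
(-28112 + x(189))*(t - 39398) = (-28112 + 17*189)*(8840 - 39398) = (-28112 + 3213)*(-30558) = -24899*(-30558) = 760863642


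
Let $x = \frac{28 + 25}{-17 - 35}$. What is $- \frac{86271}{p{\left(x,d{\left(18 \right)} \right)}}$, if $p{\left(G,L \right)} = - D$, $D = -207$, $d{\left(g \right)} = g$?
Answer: $- \frac{28757}{69} \approx -416.77$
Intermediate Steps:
$x = - \frac{53}{52}$ ($x = \frac{53}{-52} = 53 \left(- \frac{1}{52}\right) = - \frac{53}{52} \approx -1.0192$)
$p{\left(G,L \right)} = 207$ ($p{\left(G,L \right)} = \left(-1\right) \left(-207\right) = 207$)
$- \frac{86271}{p{\left(x,d{\left(18 \right)} \right)}} = - \frac{86271}{207} = \left(-86271\right) \frac{1}{207} = - \frac{28757}{69}$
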